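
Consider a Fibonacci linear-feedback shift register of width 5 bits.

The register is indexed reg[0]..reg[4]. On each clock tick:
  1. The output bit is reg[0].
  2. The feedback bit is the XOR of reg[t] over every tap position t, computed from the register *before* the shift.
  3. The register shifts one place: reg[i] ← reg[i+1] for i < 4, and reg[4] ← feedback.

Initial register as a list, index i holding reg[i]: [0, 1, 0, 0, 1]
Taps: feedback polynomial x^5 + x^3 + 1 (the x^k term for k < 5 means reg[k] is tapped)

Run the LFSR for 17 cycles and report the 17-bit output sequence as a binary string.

step | reg (before) | out | fb
   0 | 01001 | 0 | 0
   1 | 10010 | 1 | 0
   2 | 00100 | 0 | 0
   3 | 01000 | 0 | 0
   4 | 10000 | 1 | 1
   5 | 00001 | 0 | 0
   6 | 00010 | 0 | 1
   7 | 00101 | 0 | 0
   8 | 01010 | 0 | 1
   9 | 10101 | 1 | 1
  10 | 01011 | 0 | 1
  11 | 10111 | 1 | 0
  12 | 01110 | 0 | 1
  13 | 11101 | 1 | 1
  14 | 11011 | 1 | 0
  15 | 10110 | 1 | 0
  16 | 01100 | 0 | 0

01001000010101110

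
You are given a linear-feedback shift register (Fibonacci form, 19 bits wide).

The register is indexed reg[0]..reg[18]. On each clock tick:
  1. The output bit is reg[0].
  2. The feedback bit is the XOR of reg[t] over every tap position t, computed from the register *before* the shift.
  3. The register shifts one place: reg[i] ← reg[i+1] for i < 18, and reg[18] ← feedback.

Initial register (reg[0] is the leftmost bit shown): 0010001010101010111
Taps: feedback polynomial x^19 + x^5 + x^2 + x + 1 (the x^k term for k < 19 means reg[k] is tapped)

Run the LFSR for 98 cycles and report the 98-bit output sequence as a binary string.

tick  register→output (feedback)
  0  0010001010101010111→0 (1)
  1  0100010101010101111→0 (0)
  2  1000101010101011110→1 (1)
  3  0001010101010111101→0 (1)
  4  0010101010101111011→0 (1)
  5  0101010101011110111→0 (0)
  6  1010101010111101110→1 (0)
  7  0101010101111011100→0 (0)
  8  1010101011110111000→1 (0)
  9  0101010111101110000→0 (0)
 10  1010101111011100000→1 (0)
 11  0101011110111000000→0 (0)
 12  1010111101110000000→1 (1)
 13  0101111011100000001→0 (0)
 14  1011110111000000010→1 (1)
 15  0111101110000000101→0 (0)
 16  1111011100000001010→1 (0)
 17  1110111000000010100→1 (0)
 18  1101110000000101000→1 (1)
 19  1011100000001010001→1 (0)
 20  0111000000010100010→0 (0)
 21  1110000000101000100→1 (1)
 22  1100000001010001001→1 (0)
 23  1000000010100010010→1 (1)
 24  0000000101000100101→0 (0)
 25  0000001010001001010→0 (0)
 26  0000010100010010100→0 (1)
 27  0000101000100101001→0 (0)
 28  0001010001001010010→0 (1)
 29  0010100010010100101→0 (1)
 30  0101000100101001011→0 (1)
 31  1010001001010010111→1 (0)
 32  0100010010100101110→0 (0)
 33  1000100101001011100→1 (1)
 34  0001001010010111001→0 (0)
 35  0010010100101110010→0 (0)
 36  0100101001011100100→0 (1)
 37  1001010010111001001→1 (0)
 38  0010100101110010010→0 (1)
 39  0101001011100100101→0 (1)
 40  1010010111001001011→1 (1)
 41  0100101110010010111→0 (1)
 42  1001011100100101111→1 (0)
 43  0010111001001011110→0 (0)
 44  0101110010010111100→0 (0)
 45  1011100100101111000→1 (0)
 46  0111001001011110000→0 (0)
 47  1110010010111100000→1 (0)
 48  1100100101111000000→1 (0)
 49  1001001011110000000→1 (1)
 50  0010010111100000001→0 (0)
 51  0100101111000000010→0 (1)
 52  1001011110000000101→1 (0)
 53  0010111100000001010→0 (0)
 54  0101111000000010100→0 (0)
 55  1011110000000101000→1 (1)
 56  0111100000001010001→0 (0)
 57  1111000000010100010→1 (1)
 58  1110000000101000101→1 (1)
 59  1100000001010001011→1 (0)
 60  1000000010100010110→1 (1)
 61  0000000101000101101→0 (0)
 62  0000001010001011010→0 (0)
 63  0000010100010110100→0 (1)
 64  0000101000101101001→0 (0)
 65  0001010001011010010→0 (1)
 66  0010100010110100101→0 (1)
 67  0101000101101001011→0 (1)
 68  1010001011010010111→1 (0)
 69  0100010110100101110→0 (0)
 70  1000101101001011100→1 (1)
 71  0001011010010111001→0 (1)
 72  0010110100101110011→0 (0)
 73  0101101001011100110→0 (1)
 74  1011010010111001101→1 (1)
 75  0110100101110011011→0 (0)
 76  1101001011100110110→1 (0)
 77  1010010111001101100→1 (1)
 78  0100101110011011001→0 (1)
 79  1001011100110110011→1 (0)
 80  0010111001101100110→0 (0)
 81  0101110011011001100→0 (0)
 82  1011100110110011000→1 (0)
 83  0111001101100110000→0 (0)
 84  1110011011001100000→1 (0)
 85  1100110110011000000→1 (1)
 86  1001101100110000001→1 (1)
 87  0011011001100000011→0 (0)
 88  0110110011000000110→0 (1)
 89  1101100110000001101→1 (0)
 90  1011001100000011010→1 (0)
 91  0110011000000110100→0 (1)
 92  1100110000001101001→1 (1)
 93  1001100000011010011→1 (1)
 94  0011000000110100111→0 (1)
 95  0110000001101001111→0 (0)
 96  1100000011010011110→1 (0)
 97  1000000110100111100→1 (1)

00100010101010101111011100000001010001001010010111001001011110000000101000101101001011100110110011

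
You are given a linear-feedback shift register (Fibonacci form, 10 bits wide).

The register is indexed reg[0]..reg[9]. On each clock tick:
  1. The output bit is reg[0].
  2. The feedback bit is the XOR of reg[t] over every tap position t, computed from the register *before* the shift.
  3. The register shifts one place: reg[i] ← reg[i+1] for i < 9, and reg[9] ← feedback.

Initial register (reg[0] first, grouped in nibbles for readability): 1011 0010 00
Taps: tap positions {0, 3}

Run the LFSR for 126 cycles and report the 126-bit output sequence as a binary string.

k : reg_k → out_k, fb_k
0: 1011001000 → 1, fb=0
1: 0110010000 → 0, fb=0
2: 1100100000 → 1, fb=1
3: 1001000001 → 1, fb=0
4: 0010000010 → 0, fb=0
5: 0100000100 → 0, fb=0
6: 1000001000 → 1, fb=1
7: 0000010001 → 0, fb=0
8: 0000100010 → 0, fb=0
9: 0001000100 → 0, fb=1
10: 0010001001 → 0, fb=0
11: 0100010010 → 0, fb=0
12: 1000100100 → 1, fb=1
13: 0001001001 → 0, fb=1
14: 0010010011 → 0, fb=0
15: 0100100110 → 0, fb=0
16: 1001001100 → 1, fb=0
17: 0010011000 → 0, fb=0
18: 0100110000 → 0, fb=0
19: 1001100000 → 1, fb=0
20: 0011000000 → 0, fb=1
21: 0110000001 → 0, fb=0
22: 1100000010 → 1, fb=1
23: 1000000101 → 1, fb=1
24: 0000001011 → 0, fb=0
25: 0000010110 → 0, fb=0
26: 0000101100 → 0, fb=0
27: 0001011000 → 0, fb=1
28: 0010110001 → 0, fb=0
29: 0101100010 → 0, fb=1
30: 1011000101 → 1, fb=0
31: 0110001010 → 0, fb=0
32: 1100010100 → 1, fb=1
33: 1000101001 → 1, fb=1
34: 0001010011 → 0, fb=1
35: 0010100111 → 0, fb=0
36: 0101001110 → 0, fb=1
37: 1010011101 → 1, fb=1
38: 0100111011 → 0, fb=0
39: 1001110110 → 1, fb=0
40: 0011101100 → 0, fb=1
41: 0111011001 → 0, fb=1
42: 1110110011 → 1, fb=1
43: 1101100111 → 1, fb=0
44: 1011001110 → 1, fb=0
45: 0110011100 → 0, fb=0
46: 1100111000 → 1, fb=1
47: 1001110001 → 1, fb=0
48: 0011100010 → 0, fb=1
49: 0111000101 → 0, fb=1
50: 1110001011 → 1, fb=1
51: 1100010111 → 1, fb=1
52: 1000101111 → 1, fb=1
53: 0001011111 → 0, fb=1
54: 0010111111 → 0, fb=0
55: 0101111110 → 0, fb=1
56: 1011111101 → 1, fb=0
57: 0111111010 → 0, fb=1
58: 1111110101 → 1, fb=0
59: 1111101010 → 1, fb=0
60: 1111010100 → 1, fb=0
61: 1110101000 → 1, fb=1
62: 1101010001 → 1, fb=0
63: 1010100010 → 1, fb=1
64: 0101000101 → 0, fb=1
65: 1010001011 → 1, fb=1
66: 0100010111 → 0, fb=0
67: 1000101110 → 1, fb=1
68: 0001011101 → 0, fb=1
69: 0010111011 → 0, fb=0
70: 0101110110 → 0, fb=1
71: 1011101101 → 1, fb=0
72: 0111011010 → 0, fb=1
73: 1110110101 → 1, fb=1
74: 1101101011 → 1, fb=0
75: 1011010110 → 1, fb=0
76: 0110101100 → 0, fb=0
77: 1101011000 → 1, fb=0
78: 1010110000 → 1, fb=1
79: 0101100001 → 0, fb=1
80: 1011000011 → 1, fb=0
81: 0110000110 → 0, fb=0
82: 1100001100 → 1, fb=1
83: 1000011001 → 1, fb=1
84: 0000110011 → 0, fb=0
85: 0001100110 → 0, fb=1
86: 0011001101 → 0, fb=1
87: 0110011011 → 0, fb=0
88: 1100110110 → 1, fb=1
89: 1001101101 → 1, fb=0
90: 0011011010 → 0, fb=1
91: 0110110101 → 0, fb=0
92: 1101101010 → 1, fb=0
93: 1011010100 → 1, fb=0
94: 0110101000 → 0, fb=0
95: 1101010000 → 1, fb=0
96: 1010100000 → 1, fb=1
97: 0101000001 → 0, fb=1
98: 1010000011 → 1, fb=1
99: 0100000111 → 0, fb=0
100: 1000001110 → 1, fb=1
101: 0000011101 → 0, fb=0
102: 0000111010 → 0, fb=0
103: 0001110100 → 0, fb=1
104: 0011101001 → 0, fb=1
105: 0111010011 → 0, fb=1
106: 1110100111 → 1, fb=1
107: 1101001111 → 1, fb=0
108: 1010011110 → 1, fb=1
109: 0100111101 → 0, fb=0
110: 1001111010 → 1, fb=0
111: 0011110100 → 0, fb=1
112: 0111101001 → 0, fb=1
113: 1111010011 → 1, fb=0
114: 1110100110 → 1, fb=1
115: 1101001101 → 1, fb=0
116: 1010011010 → 1, fb=1
117: 0100110101 → 0, fb=0
118: 1001101010 → 1, fb=0
119: 0011010100 → 0, fb=1
120: 0110101001 → 0, fb=0
121: 1101010010 → 1, fb=0
122: 1010100100 → 1, fb=1
123: 0101001001 → 0, fb=1
124: 1010010011 → 1, fb=1
125: 0100100111 → 0, fb=0

101100100000100010010011000000101100010100111011001110001011111101010001011101101011000011001101101010000011101001111010011010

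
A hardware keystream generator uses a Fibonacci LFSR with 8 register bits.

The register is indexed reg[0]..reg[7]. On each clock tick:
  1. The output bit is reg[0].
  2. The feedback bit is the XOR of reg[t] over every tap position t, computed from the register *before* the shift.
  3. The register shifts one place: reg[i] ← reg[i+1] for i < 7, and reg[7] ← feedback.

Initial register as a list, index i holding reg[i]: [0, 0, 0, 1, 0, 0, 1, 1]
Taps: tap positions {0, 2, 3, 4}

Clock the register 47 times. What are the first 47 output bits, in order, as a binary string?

k : reg_k → out_k, fb_k
0: 00010011 → 0, fb=1
1: 00100111 → 0, fb=1
2: 01001111 → 0, fb=1
3: 10011111 → 1, fb=1
4: 00111111 → 0, fb=1
5: 01111111 → 0, fb=1
6: 11111111 → 1, fb=0
7: 11111110 → 1, fb=0
8: 11111100 → 1, fb=0
9: 11111000 → 1, fb=0
10: 11110000 → 1, fb=1
11: 11100001 → 1, fb=0
12: 11000010 → 1, fb=1
13: 10000101 → 1, fb=1
14: 00001011 → 0, fb=1
15: 00010111 → 0, fb=1
16: 00101111 → 0, fb=0
17: 01011110 → 0, fb=0
18: 10111100 → 1, fb=0
19: 01111000 → 0, fb=1
20: 11110001 → 1, fb=1
21: 11100011 → 1, fb=0
22: 11000110 → 1, fb=1
23: 10001101 → 1, fb=0
24: 00011010 → 0, fb=0
25: 00110100 → 0, fb=0
26: 01101000 → 0, fb=0
27: 11010000 → 1, fb=0
28: 10100000 → 1, fb=0
29: 01000000 → 0, fb=0
30: 10000000 → 1, fb=1
31: 00000001 → 0, fb=0
32: 00000010 → 0, fb=0
33: 00000100 → 0, fb=0
34: 00001000 → 0, fb=1
35: 00010001 → 0, fb=1
36: 00100011 → 0, fb=1
37: 01000111 → 0, fb=0
38: 10001110 → 1, fb=0
39: 00011100 → 0, fb=0
40: 00111000 → 0, fb=1
41: 01110001 → 0, fb=0
42: 11100010 → 1, fb=0
43: 11000100 → 1, fb=1
44: 10001001 → 1, fb=0
45: 00010010 → 0, fb=1
46: 00100101 → 0, fb=1

00010011111111000010111100011010000000100011100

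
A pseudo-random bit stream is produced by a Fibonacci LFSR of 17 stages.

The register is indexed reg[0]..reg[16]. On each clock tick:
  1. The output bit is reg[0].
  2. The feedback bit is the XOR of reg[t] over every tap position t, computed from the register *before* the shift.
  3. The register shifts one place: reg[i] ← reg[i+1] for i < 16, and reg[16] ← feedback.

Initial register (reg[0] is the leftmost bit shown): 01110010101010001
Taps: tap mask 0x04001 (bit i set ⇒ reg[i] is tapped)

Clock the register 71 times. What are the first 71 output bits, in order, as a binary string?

step | reg (before) | out | fb
   0 | 01110010101010001 | 0 | 0
   1 | 11100101010100010 | 1 | 1
   2 | 11001010101000101 | 1 | 0
   3 | 10010101010001010 | 1 | 1
   4 | 00101010100010101 | 0 | 1
   5 | 01010101000101011 | 0 | 0
   6 | 10101010001010110 | 1 | 0
   7 | 01010100010101100 | 0 | 1
   8 | 10101000101011001 | 1 | 1
   9 | 01010001010110011 | 0 | 0
  10 | 10100010101100110 | 1 | 0
  11 | 01000101011001100 | 0 | 1
  12 | 10001010110011001 | 1 | 1
  13 | 00010101100110011 | 0 | 0
  14 | 00101011001100110 | 0 | 1
  15 | 01010110011001101 | 0 | 1
  16 | 10101100110011011 | 1 | 1
  17 | 01011001100110111 | 0 | 1
  18 | 10110011001101111 | 1 | 0
  19 | 01100110011011110 | 0 | 1
  20 | 11001100110111101 | 1 | 0
  21 | 10011001101111010 | 1 | 1
  22 | 00110011011110101 | 0 | 1
  23 | 01100110111101011 | 0 | 0
  24 | 11001101111010110 | 1 | 0
  25 | 10011011110101100 | 1 | 0
  26 | 00110111101011000 | 0 | 0
  27 | 01101111010110000 | 0 | 0
  28 | 11011110101100000 | 1 | 1
  29 | 10111101011000001 | 1 | 1
  30 | 01111010110000011 | 0 | 0
  31 | 11110101100000110 | 1 | 0
  32 | 11101011000001100 | 1 | 0
  33 | 11010110000011000 | 1 | 1
  34 | 10101100000110001 | 1 | 1
  35 | 01011000001100011 | 0 | 0
  36 | 10110000011000110 | 1 | 0
  37 | 01100000110001100 | 0 | 1
  38 | 11000001100011001 | 1 | 1
  39 | 10000011000110011 | 1 | 1
  40 | 00000110001100111 | 0 | 1
  41 | 00001100011001111 | 0 | 1
  42 | 00011000110011111 | 0 | 1
  43 | 00110001100111111 | 0 | 1
  44 | 01100011001111111 | 0 | 1
  45 | 11000110011111111 | 1 | 0
  46 | 10001100111111110 | 1 | 0
  47 | 00011001111111100 | 0 | 1
  48 | 00110011111111001 | 0 | 0
  49 | 01100111111110010 | 0 | 0
  50 | 11001111111100100 | 1 | 0
  51 | 10011111111001000 | 1 | 1
  52 | 00111111110010001 | 0 | 0
  53 | 01111111100100010 | 0 | 0
  54 | 11111111001000100 | 1 | 0
  55 | 11111110010001000 | 1 | 1
  56 | 11111100100010001 | 1 | 1
  57 | 11111001000100011 | 1 | 1
  58 | 11110010001000111 | 1 | 0
  59 | 11100100010001110 | 1 | 0
  60 | 11001000100011100 | 1 | 0
  61 | 10010001000111000 | 1 | 1
  62 | 00100010001110001 | 0 | 0
  63 | 01000100011100010 | 0 | 0
  64 | 10001000111000100 | 1 | 0
  65 | 00010001110001000 | 0 | 0
  66 | 00100011100010000 | 0 | 0
  67 | 01000111000100000 | 0 | 0
  68 | 10001110001000000 | 1 | 1
  69 | 00011100010000001 | 0 | 0
  70 | 00111000100000010 | 0 | 0

01110010101010001010110011001101111010110000011000110011111111001000100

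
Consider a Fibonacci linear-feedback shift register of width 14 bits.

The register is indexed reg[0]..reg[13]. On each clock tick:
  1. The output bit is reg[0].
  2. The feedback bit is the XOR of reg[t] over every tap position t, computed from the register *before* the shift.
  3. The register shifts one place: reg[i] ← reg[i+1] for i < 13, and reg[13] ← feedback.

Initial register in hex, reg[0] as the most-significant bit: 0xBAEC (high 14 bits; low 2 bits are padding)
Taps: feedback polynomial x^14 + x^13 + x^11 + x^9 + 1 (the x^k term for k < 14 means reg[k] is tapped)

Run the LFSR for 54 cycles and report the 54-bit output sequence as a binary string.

101110101110111110111110111001100000110001011110000000

tick  register→output (feedback)
  0  10111010111011→1 (1)
  1  01110101110111→0 (1)
  2  11101011101111→1 (1)
  3  11010111011111→1 (0)
  4  10101110111110→1 (1)
  5  01011101111101→0 (1)
  6  10111011111011→1 (1)
  7  01110111110111→0 (1)
  8  11101111101111→1 (1)
  9  11011111011111→1 (0)
 10  10111110111110→1 (1)
 11  01111101111101→0 (1)
 12  11111011111011→1 (1)
 13  11110111110111→1 (0)
 14  11101111101110→1 (0)
 15  11011111011100→1 (1)
 16  10111110111001→1 (1)
 17  01111101110011→0 (0)
 18  11111011100110→1 (0)
 19  11110111001100→1 (0)
 20  11101110011000→1 (0)
 21  11011100110000→1 (0)
 22  10111001100000→1 (1)
 23  01110011000001→0 (1)
 24  11100110000011→1 (0)
 25  11001100000110→1 (0)
 26  10011000001100→1 (0)
 27  00110000011000→0 (1)
 28  01100000110001→0 (0)
 29  11000001100010→1 (1)
 30  10000011000101→1 (1)
 31  00000110001011→0 (1)
 32  00001100010111→0 (1)
 33  00011000101111→0 (0)
 34  00110001011110→0 (0)
 35  01100010111100→0 (0)
 36  11000101111000→1 (0)
 37  10001011110000→1 (0)
 38  00010111100000→0 (0)
 39  00101111000000→0 (0)
 40  01011110000000→0 (0)
 41  10111100000000→1 (1)
 42  01111000000001→0 (1)
 43  11110000000011→1 (0)
 44  11100000000110→1 (0)
 45  11000000001100→1 (0)
 46  10000000011000→1 (0)
 47  00000000110000→0 (1)
 48  00000001100001→0 (1)
 49  00000011000011→0 (1)
 50  00000110000111→0 (0)
 51  00001100001110→0 (1)
 52  00011000011101→0 (1)
 53  00110000111011→0 (0)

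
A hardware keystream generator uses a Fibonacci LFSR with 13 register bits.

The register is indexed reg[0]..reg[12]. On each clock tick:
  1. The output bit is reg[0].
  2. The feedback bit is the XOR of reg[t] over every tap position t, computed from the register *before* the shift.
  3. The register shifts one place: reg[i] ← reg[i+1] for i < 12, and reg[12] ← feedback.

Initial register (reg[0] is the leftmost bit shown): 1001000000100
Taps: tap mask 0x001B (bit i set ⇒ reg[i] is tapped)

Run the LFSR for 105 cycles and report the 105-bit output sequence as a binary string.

100100000010000110011011101111100101011010101001001000010000001111011001001110011000100011110010100011010

step | reg (before) | out | fb
   0 | 1001000000100 | 1 | 0
   1 | 0010000001000 | 0 | 0
   2 | 0100000010000 | 0 | 1
   3 | 1000000100001 | 1 | 1
   4 | 0000001000011 | 0 | 0
   5 | 0000010000110 | 0 | 0
   6 | 0000100001100 | 0 | 1
   7 | 0001000011001 | 0 | 1
   8 | 0010000110011 | 0 | 0
   9 | 0100001100110 | 0 | 1
  10 | 1000011001101 | 1 | 1
  11 | 0000110011011 | 0 | 1
  12 | 0001100110111 | 0 | 0
  13 | 0011001101110 | 0 | 1
  14 | 0110011011101 | 0 | 1
  15 | 1100110111011 | 1 | 1
  16 | 1001101110111 | 1 | 1
  17 | 0011011101111 | 0 | 1
  18 | 0110111011111 | 0 | 0
  19 | 1101110111110 | 1 | 0
  20 | 1011101111100 | 1 | 1
  21 | 0111011111001 | 0 | 0
  22 | 1110111110010 | 1 | 1
  23 | 1101111100101 | 1 | 0
  24 | 1011111001010 | 1 | 1
  25 | 0111110010101 | 0 | 1
  26 | 1111100101011 | 1 | 0
  27 | 1111001010110 | 1 | 1
  28 | 1110010101101 | 1 | 0
  29 | 1100101011010 | 1 | 1
  30 | 1001010110101 | 1 | 0
  31 | 0010101101010 | 0 | 1
  32 | 0101011010101 | 0 | 0
  33 | 1010110101010 | 1 | 0
  34 | 0101101010100 | 0 | 1
  35 | 1011010101001 | 1 | 0
  36 | 0110101010010 | 0 | 0
  37 | 1101010100100 | 1 | 1
  38 | 1010101001001 | 1 | 0
  39 | 0101010010010 | 0 | 0
  40 | 1010100100100 | 1 | 0
  41 | 0101001001000 | 0 | 0
  42 | 1010010010000 | 1 | 1
  43 | 0100100100001 | 0 | 0
  44 | 1001001000010 | 1 | 0
  45 | 0010010000100 | 0 | 0
  46 | 0100100001000 | 0 | 0
  47 | 1001000010000 | 1 | 0
  48 | 0010000100000 | 0 | 0
  49 | 0100001000000 | 0 | 1
  50 | 1000010000001 | 1 | 1
  51 | 0000100000011 | 0 | 1
  52 | 0001000000111 | 0 | 1
  53 | 0010000001111 | 0 | 0
  54 | 0100000011110 | 0 | 1
  55 | 1000000111101 | 1 | 1
  56 | 0000001111011 | 0 | 0
  57 | 0000011110110 | 0 | 0
  58 | 0000111101100 | 0 | 1
  59 | 0001111011001 | 0 | 0
  60 | 0011110110010 | 0 | 0
  61 | 0111101100100 | 0 | 1
  62 | 1111011001001 | 1 | 1
  63 | 1110110010011 | 1 | 1
  64 | 1101100100111 | 1 | 0
  65 | 1011001001110 | 1 | 0
  66 | 0110010011100 | 0 | 1
  67 | 1100100111001 | 1 | 1
  68 | 1001001110011 | 1 | 0
  69 | 0010011100110 | 0 | 0
  70 | 0100111001100 | 0 | 0
  71 | 1001110011000 | 1 | 1
  72 | 0011100110001 | 0 | 0
  73 | 0111001100010 | 0 | 0
  74 | 1110011000100 | 1 | 0
  75 | 1100110001000 | 1 | 1
  76 | 1001100010001 | 1 | 1
  77 | 0011000100011 | 0 | 1
  78 | 0110001000111 | 0 | 1
  79 | 1100010001111 | 1 | 0
  80 | 1000100011110 | 1 | 0
  81 | 0001000111100 | 0 | 1
  82 | 0010001111001 | 0 | 0
  83 | 0100011110010 | 0 | 1
  84 | 1000111100101 | 1 | 0
  85 | 0001111001010 | 0 | 0
  86 | 0011110010100 | 0 | 0
  87 | 0111100101000 | 0 | 1
  88 | 1111001010001 | 1 | 1
  89 | 1110010100011 | 1 | 0
  90 | 1100101000110 | 1 | 1
  91 | 1001010001101 | 1 | 0
  92 | 0010100011010 | 0 | 1
  93 | 0101000110101 | 0 | 0
  94 | 1010001101010 | 1 | 1
  95 | 0100011010101 | 0 | 1
  96 | 1000110101011 | 1 | 0
  97 | 0001101010110 | 0 | 0
  98 | 0011010101100 | 0 | 1
  99 | 0110101011001 | 0 | 0
 100 | 1101010110010 | 1 | 1
 101 | 1010101100101 | 1 | 0
 102 | 0101011001010 | 0 | 0
 103 | 1010110010100 | 1 | 0
 104 | 0101100101000 | 0 | 1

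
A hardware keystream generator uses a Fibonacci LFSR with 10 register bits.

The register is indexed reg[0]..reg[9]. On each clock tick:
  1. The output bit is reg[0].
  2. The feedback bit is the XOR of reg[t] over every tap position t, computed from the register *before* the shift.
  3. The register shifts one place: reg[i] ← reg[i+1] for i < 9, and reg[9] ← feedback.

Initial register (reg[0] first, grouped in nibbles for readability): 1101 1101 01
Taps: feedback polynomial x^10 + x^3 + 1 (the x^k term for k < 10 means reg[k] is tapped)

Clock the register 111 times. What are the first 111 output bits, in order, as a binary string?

step | reg (before) | out | fb
   0 | 1101110101 | 1 | 0
   1 | 1011101010 | 1 | 0
   2 | 0111010100 | 0 | 1
   3 | 1110101001 | 1 | 1
   4 | 1101010011 | 1 | 0
   5 | 1010100110 | 1 | 1
   6 | 0101001101 | 0 | 1
   7 | 1010011011 | 1 | 1
   8 | 0100110111 | 0 | 0
   9 | 1001101110 | 1 | 0
  10 | 0011011100 | 0 | 1
  11 | 0110111001 | 0 | 0
  12 | 1101110010 | 1 | 0
  13 | 1011100100 | 1 | 0
  14 | 0111001000 | 0 | 1
  15 | 1110010001 | 1 | 1
  16 | 1100100011 | 1 | 1
  17 | 1001000111 | 1 | 0
  18 | 0010001110 | 0 | 0
  19 | 0100011100 | 0 | 0
  20 | 1000111000 | 1 | 1
  21 | 0001110001 | 0 | 1
  22 | 0011100011 | 0 | 1
  23 | 0111000111 | 0 | 1
  24 | 1110001111 | 1 | 1
  25 | 1100011111 | 1 | 1
  26 | 1000111111 | 1 | 1
  27 | 0001111111 | 0 | 1
  28 | 0011111111 | 0 | 1
  29 | 0111111111 | 0 | 1
  30 | 1111111111 | 1 | 0
  31 | 1111111110 | 1 | 0
  32 | 1111111100 | 1 | 0
  33 | 1111111000 | 1 | 0
  34 | 1111110000 | 1 | 0
  35 | 1111100000 | 1 | 0
  36 | 1111000000 | 1 | 0
  37 | 1110000000 | 1 | 1
  38 | 1100000001 | 1 | 1
  39 | 1000000011 | 1 | 1
  40 | 0000000111 | 0 | 0
  41 | 0000001110 | 0 | 0
  42 | 0000011100 | 0 | 0
  43 | 0000111000 | 0 | 0
  44 | 0001110000 | 0 | 1
  45 | 0011100001 | 0 | 1
  46 | 0111000011 | 0 | 1
  47 | 1110000111 | 1 | 1
  48 | 1100001111 | 1 | 1
  49 | 1000011111 | 1 | 1
  50 | 0000111111 | 0 | 0
  51 | 0001111110 | 0 | 1
  52 | 0011111101 | 0 | 1
  53 | 0111111011 | 0 | 1
  54 | 1111110111 | 1 | 0
  55 | 1111101110 | 1 | 0
  56 | 1111011100 | 1 | 0
  57 | 1110111000 | 1 | 1
  58 | 1101110001 | 1 | 0
  59 | 1011100010 | 1 | 0
  60 | 0111000100 | 0 | 1
  61 | 1110001001 | 1 | 1
  62 | 1100010011 | 1 | 1
  63 | 1000100111 | 1 | 1
  64 | 0001001111 | 0 | 1
  65 | 0010011111 | 0 | 0
  66 | 0100111110 | 0 | 0
  67 | 1001111100 | 1 | 0
  68 | 0011111000 | 0 | 1
  69 | 0111110001 | 0 | 1
  70 | 1111100011 | 1 | 0
  71 | 1111000110 | 1 | 0
  72 | 1110001100 | 1 | 1
  73 | 1100011001 | 1 | 1
  74 | 1000110011 | 1 | 1
  75 | 0001100111 | 0 | 1
  76 | 0011001111 | 0 | 1
  77 | 0110011111 | 0 | 0
  78 | 1100111110 | 1 | 1
  79 | 1001111101 | 1 | 0
  80 | 0011111010 | 0 | 1
  81 | 0111110101 | 0 | 1
  82 | 1111101011 | 1 | 0
  83 | 1111010110 | 1 | 0
  84 | 1110101100 | 1 | 1
  85 | 1101011001 | 1 | 0
  86 | 1010110010 | 1 | 1
  87 | 0101100101 | 0 | 1
  88 | 1011001011 | 1 | 0
  89 | 0110010110 | 0 | 0
  90 | 1100101100 | 1 | 1
  91 | 1001011001 | 1 | 0
  92 | 0010110010 | 0 | 0
  93 | 0101100100 | 0 | 1
  94 | 1011001001 | 1 | 0
  95 | 0110010010 | 0 | 0
  96 | 1100100100 | 1 | 1
  97 | 1001001001 | 1 | 0
  98 | 0010010010 | 0 | 0
  99 | 0100100100 | 0 | 0
 100 | 1001001000 | 1 | 0
 101 | 0010010000 | 0 | 0
 102 | 0100100000 | 0 | 0
 103 | 1001000000 | 1 | 0
 104 | 0010000000 | 0 | 0
 105 | 0100000000 | 0 | 0
 106 | 1000000000 | 1 | 1
 107 | 0000000001 | 0 | 0
 108 | 0000000010 | 0 | 0
 109 | 0000000100 | 0 | 0
 110 | 0000001000 | 0 | 0

110111010100110111001000111000111111111100000001110000111111011100010011111000110011111010110010110010010010000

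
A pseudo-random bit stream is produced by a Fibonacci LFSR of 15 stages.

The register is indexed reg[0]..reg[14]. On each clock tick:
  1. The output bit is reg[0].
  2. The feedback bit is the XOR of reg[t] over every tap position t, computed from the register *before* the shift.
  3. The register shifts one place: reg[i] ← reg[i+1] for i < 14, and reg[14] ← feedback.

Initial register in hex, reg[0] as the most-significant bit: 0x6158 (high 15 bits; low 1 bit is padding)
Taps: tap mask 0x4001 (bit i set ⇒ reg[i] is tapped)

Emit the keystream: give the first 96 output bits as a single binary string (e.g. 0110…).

tick  register→output (feedback)
  0  011000010101100→0 (0)
  1  110000101011000→1 (1)
  2  100001010110001→1 (0)
  3  000010101100010→0 (0)
  4  000101011000100→0 (0)
  5  001010110001000→0 (0)
  6  010101100010000→0 (0)
  7  101011000100000→1 (1)
  8  010110001000001→0 (1)
  9  101100010000011→1 (0)
 10  011000100000110→0 (0)
 11  110001000001100→1 (1)
 12  100010000011001→1 (0)
 13  000100000110010→0 (0)
 14  001000001100100→0 (0)
 15  010000011001000→0 (0)
 16  100000110010000→1 (1)
 17  000001100100001→0 (1)
 18  000011001000011→0 (1)
 19  000110010000111→0 (1)
 20  001100100001111→0 (1)
 21  011001000011111→0 (1)
 22  110010000111111→1 (0)
 23  100100001111110→1 (1)
 24  001000011111101→0 (1)
 25  010000111111011→0 (1)
 26  100001111110111→1 (0)
 27  000011111101110→0 (0)
 28  000111111011100→0 (0)
 29  001111110111000→0 (0)
 30  011111101110000→0 (0)
 31  111111011100000→1 (1)
 32  111110111000001→1 (0)
 33  111101110000010→1 (1)
 34  111011100000101→1 (0)
 35  110111000001010→1 (1)
 36  101110000010101→1 (0)
 37  011100000101010→0 (0)
 38  111000001010100→1 (1)
 39  110000010101001→1 (0)
 40  100000101010010→1 (1)
 41  000001010100101→0 (1)
 42  000010101001011→0 (1)
 43  000101010010111→0 (1)
 44  001010100101111→0 (1)
 45  010101001011111→0 (1)
 46  101010010111111→1 (0)
 47  010100101111110→0 (0)
 48  101001011111100→1 (1)
 49  010010111111001→0 (1)
 50  100101111110011→1 (0)
 51  001011111100110→0 (0)
 52  010111111001100→0 (0)
 53  101111110011000→1 (1)
 54  011111100110001→0 (1)
 55  111111001100011→1 (0)
 56  111110011000110→1 (1)
 57  111100110001101→1 (0)
 58  111001100011010→1 (1)
 59  110011000110101→1 (0)
 60  100110001101010→1 (1)
 61  001100011010101→0 (1)
 62  011000110101011→0 (1)
 63  110001101010111→1 (0)
 64  100011010101110→1 (1)
 65  000110101011101→0 (1)
 66  001101010111011→0 (1)
 67  011010101110111→0 (1)
 68  110101011101111→1 (0)
 69  101010111011110→1 (1)
 70  010101110111101→0 (1)
 71  101011101111011→1 (0)
 72  010111011110110→0 (0)
 73  101110111101100→1 (1)
 74  011101111011001→0 (1)
 75  111011110110011→1 (0)
 76  110111101100110→1 (1)
 77  101111011001101→1 (0)
 78  011110110011010→0 (0)
 79  111101100110100→1 (1)
 80  111011001101001→1 (0)
 81  110110011010010→1 (1)
 82  101100110100101→1 (0)
 83  011001101001010→0 (0)
 84  110011010010100→1 (1)
 85  100110100101001→1 (0)
 86  001101001010010→0 (0)
 87  011010010100100→0 (0)
 88  110100101001000→1 (1)
 89  101001010010001→1 (0)
 90  010010100100010→0 (0)
 91  100101001000100→1 (1)
 92  001010010001001→0 (1)
 93  010100100010011→0 (1)
 94  101001000100111→1 (0)
 95  010010001001110→0 (0)

011000010101100010000011001000011111101110000010101001011111100110001101010111011110110011010010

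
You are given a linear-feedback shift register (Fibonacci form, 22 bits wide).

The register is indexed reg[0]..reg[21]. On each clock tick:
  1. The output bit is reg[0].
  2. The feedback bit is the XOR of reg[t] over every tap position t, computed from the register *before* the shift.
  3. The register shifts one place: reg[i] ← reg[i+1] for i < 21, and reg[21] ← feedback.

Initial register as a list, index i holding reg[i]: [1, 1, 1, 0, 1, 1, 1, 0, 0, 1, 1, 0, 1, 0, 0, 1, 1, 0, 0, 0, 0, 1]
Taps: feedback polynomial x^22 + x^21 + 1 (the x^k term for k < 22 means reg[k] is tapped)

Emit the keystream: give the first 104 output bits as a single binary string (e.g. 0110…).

k : reg_k → out_k, fb_k
0: 1110111001101001100001 → 1, fb=0
1: 1101110011010011000010 → 1, fb=1
2: 1011100110100110000101 → 1, fb=0
3: 0111001101001100001010 → 0, fb=0
4: 1110011010011000010100 → 1, fb=1
5: 1100110100110000101001 → 1, fb=0
6: 1001101001100001010010 → 1, fb=1
7: 0011010011000010100101 → 0, fb=1
8: 0110100110000101001011 → 0, fb=1
9: 1101001100001010010111 → 1, fb=0
10: 1010011000010100101110 → 1, fb=1
11: 0100110000101001011101 → 0, fb=1
12: 1001100001010010111011 → 1, fb=0
13: 0011000010100101110110 → 0, fb=0
14: 0110000101001011101100 → 0, fb=0
15: 1100001010010111011000 → 1, fb=1
16: 1000010100101110110001 → 1, fb=0
17: 0000101001011101100010 → 0, fb=0
18: 0001010010111011000100 → 0, fb=0
19: 0010100101110110001000 → 0, fb=0
20: 0101001011101100010000 → 0, fb=0
21: 1010010111011000100000 → 1, fb=1
22: 0100101110110001000001 → 0, fb=1
23: 1001011101100010000011 → 1, fb=0
24: 0010111011000100000110 → 0, fb=0
25: 0101110110001000001100 → 0, fb=0
26: 1011101100010000011000 → 1, fb=1
27: 0111011000100000110001 → 0, fb=1
28: 1110110001000001100011 → 1, fb=0
29: 1101100010000011000110 → 1, fb=1
30: 1011000100000110001101 → 1, fb=0
31: 0110001000001100011010 → 0, fb=0
32: 1100010000011000110100 → 1, fb=1
33: 1000100000110001101001 → 1, fb=0
34: 0001000001100011010010 → 0, fb=0
35: 0010000011000110100100 → 0, fb=0
36: 0100000110001101001000 → 0, fb=0
37: 1000001100011010010000 → 1, fb=1
38: 0000011000110100100001 → 0, fb=1
39: 0000110001101001000011 → 0, fb=1
40: 0001100011010010000111 → 0, fb=1
41: 0011000110100100001111 → 0, fb=1
42: 0110001101001000011111 → 0, fb=1
43: 1100011010010000111111 → 1, fb=0
44: 1000110100100001111110 → 1, fb=1
45: 0001101001000011111101 → 0, fb=1
46: 0011010010000111111011 → 0, fb=1
47: 0110100100001111110111 → 0, fb=1
48: 1101001000011111101111 → 1, fb=0
49: 1010010000111111011110 → 1, fb=1
50: 0100100001111110111101 → 0, fb=1
51: 1001000011111101111011 → 1, fb=0
52: 0010000111111011110110 → 0, fb=0
53: 0100001111110111101100 → 0, fb=0
54: 1000011111101111011000 → 1, fb=1
55: 0000111111011110110001 → 0, fb=1
56: 0001111110111101100011 → 0, fb=1
57: 0011111101111011000111 → 0, fb=1
58: 0111111011110110001111 → 0, fb=1
59: 1111110111101100011111 → 1, fb=0
60: 1111101111011000111110 → 1, fb=1
61: 1111011110110001111101 → 1, fb=0
62: 1110111101100011111010 → 1, fb=1
63: 1101111011000111110101 → 1, fb=0
64: 1011110110001111101010 → 1, fb=1
65: 0111101100011111010101 → 0, fb=1
66: 1111011000111110101011 → 1, fb=0
67: 1110110001111101010110 → 1, fb=1
68: 1101100011111010101101 → 1, fb=0
69: 1011000111110101011010 → 1, fb=1
70: 0110001111101010110101 → 0, fb=1
71: 1100011111010101101011 → 1, fb=0
72: 1000111110101011010110 → 1, fb=1
73: 0001111101010110101101 → 0, fb=1
74: 0011111010101101011011 → 0, fb=1
75: 0111110101011010110111 → 0, fb=1
76: 1111101010110101101111 → 1, fb=0
77: 1111010101101011011110 → 1, fb=1
78: 1110101011010110111101 → 1, fb=0
79: 1101010110101101111010 → 1, fb=1
80: 1010101101011011110101 → 1, fb=0
81: 0101011010110111101010 → 0, fb=0
82: 1010110101101111010100 → 1, fb=1
83: 0101101011011110101001 → 0, fb=1
84: 1011010110111101010011 → 1, fb=0
85: 0110101101111010100110 → 0, fb=0
86: 1101011011110101001100 → 1, fb=1
87: 1010110111101010011001 → 1, fb=0
88: 0101101111010100110010 → 0, fb=0
89: 1011011110101001100100 → 1, fb=1
90: 0110111101010011001001 → 0, fb=1
91: 1101111010100110010011 → 1, fb=0
92: 1011110101001100100110 → 1, fb=1
93: 0111101010011001001101 → 0, fb=1
94: 1111010100110010011011 → 1, fb=0
95: 1110101001100100110110 → 1, fb=1
96: 1101010011001001101101 → 1, fb=0
97: 1010100110010011011010 → 1, fb=1
98: 0101001100100110110101 → 0, fb=1
99: 1010011001001101101011 → 1, fb=0
100: 0100110010011011010110 → 0, fb=0
101: 1001100100110110101100 → 1, fb=1
102: 0011001001101101011001 → 0, fb=1
103: 0110010011011010110011 → 0, fb=1

11101110011010011000010100101110110001000001100011010010000111111011110110001111101010110101101111010100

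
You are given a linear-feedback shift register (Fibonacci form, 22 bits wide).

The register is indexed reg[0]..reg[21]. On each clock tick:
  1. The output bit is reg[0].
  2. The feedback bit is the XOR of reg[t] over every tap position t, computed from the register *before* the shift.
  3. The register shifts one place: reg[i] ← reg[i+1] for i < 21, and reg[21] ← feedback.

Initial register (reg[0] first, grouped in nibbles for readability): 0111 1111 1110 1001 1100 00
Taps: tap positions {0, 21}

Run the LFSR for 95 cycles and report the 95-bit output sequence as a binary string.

01111111111010011100000101010101001110100000011001100111010011111110111011101001110101010010110

tick  register→output (feedback)
  0  0111111111101001110000→0 (0)
  1  1111111111010011100000→1 (1)
  2  1111111110100111000001→1 (0)
  3  1111111101001110000010→1 (1)
  4  1111111010011100000101→1 (0)
  5  1111110100111000001010→1 (1)
  6  1111101001110000010101→1 (0)
  7  1111010011100000101010→1 (1)
  8  1110100111000001010101→1 (0)
  9  1101001110000010101010→1 (1)
 10  1010011100000101010101→1 (0)
 11  0100111000001010101010→0 (0)
 12  1001110000010101010100→1 (1)
 13  0011100000101010101001→0 (1)
 14  0111000001010101010011→0 (1)
 15  1110000010101010100111→1 (0)
 16  1100000101010101001110→1 (1)
 17  1000001010101010011101→1 (0)
 18  0000010101010100111010→0 (0)
 19  0000101010101001110100→0 (0)
 20  0001010101010011101000→0 (0)
 21  0010101010100111010000→0 (0)
 22  0101010101001110100000→0 (0)
 23  1010101010011101000000→1 (1)
 24  0101010100111010000001→0 (1)
 25  1010101001110100000011→1 (0)
 26  0101010011101000000110→0 (0)
 27  1010100111010000001100→1 (1)
 28  0101001110100000011001→0 (1)
 29  1010011101000000110011→1 (0)
 30  0100111010000001100110→0 (0)
 31  1001110100000011001100→1 (1)
 32  0011101000000110011001→0 (1)
 33  0111010000001100110011→0 (1)
 34  1110100000011001100111→1 (0)
 35  1101000000110011001110→1 (1)
 36  1010000001100110011101→1 (0)
 37  0100000011001100111010→0 (0)
 38  1000000110011001110100→1 (1)
 39  0000001100110011101001→0 (1)
 40  0000011001100111010011→0 (1)
 41  0000110011001110100111→0 (1)
 42  0001100110011101001111→0 (1)
 43  0011001100111010011111→0 (1)
 44  0110011001110100111111→0 (1)
 45  1100110011101001111111→1 (0)
 46  1001100111010011111110→1 (1)
 47  0011001110100111111101→0 (1)
 48  0110011101001111111011→0 (1)
 49  1100111010011111110111→1 (0)
 50  1001110100111111101110→1 (1)
 51  0011101001111111011101→0 (1)
 52  0111010011111110111011→0 (1)
 53  1110100111111101110111→1 (0)
 54  1101001111111011101110→1 (1)
 55  1010011111110111011101→1 (0)
 56  0100111111101110111010→0 (0)
 57  1001111111011101110100→1 (1)
 58  0011111110111011101001→0 (1)
 59  0111111101110111010011→0 (1)
 60  1111111011101110100111→1 (0)
 61  1111110111011101001110→1 (1)
 62  1111101110111010011101→1 (0)
 63  1111011101110100111010→1 (1)
 64  1110111011101001110101→1 (0)
 65  1101110111010011101010→1 (1)
 66  1011101110100111010101→1 (0)
 67  0111011101001110101010→0 (0)
 68  1110111010011101010100→1 (1)
 69  1101110100111010101001→1 (0)
 70  1011101001110101010010→1 (1)
 71  0111010011101010100101→0 (1)
 72  1110100111010101001011→1 (0)
 73  1101001110101010010110→1 (1)
 74  1010011101010100101101→1 (0)
 75  0100111010101001011010→0 (0)
 76  1001110101010010110100→1 (1)
 77  0011101010100101101001→0 (1)
 78  0111010101001011010011→0 (1)
 79  1110101010010110100111→1 (0)
 80  1101010100101101001110→1 (1)
 81  1010101001011010011101→1 (0)
 82  0101010010110100111010→0 (0)
 83  1010100101101001110100→1 (1)
 84  0101001011010011101001→0 (1)
 85  1010010110100111010011→1 (0)
 86  0100101101001110100110→0 (0)
 87  1001011010011101001100→1 (1)
 88  0010110100111010011001→0 (1)
 89  0101101001110100110011→0 (1)
 90  1011010011101001100111→1 (0)
 91  0110100111010011001110→0 (0)
 92  1101001110100110011100→1 (1)
 93  1010011101001100111001→1 (0)
 94  0100111010011001110010→0 (0)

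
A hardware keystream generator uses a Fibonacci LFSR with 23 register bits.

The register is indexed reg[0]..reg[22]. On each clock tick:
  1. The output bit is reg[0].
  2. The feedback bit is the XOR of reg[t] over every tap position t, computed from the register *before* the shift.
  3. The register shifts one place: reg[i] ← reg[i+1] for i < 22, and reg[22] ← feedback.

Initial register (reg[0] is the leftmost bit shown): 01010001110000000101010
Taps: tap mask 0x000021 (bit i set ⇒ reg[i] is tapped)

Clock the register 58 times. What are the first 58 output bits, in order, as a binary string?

0101000111000000010101001101001110010101100111010100001001

step | reg (before) | out | fb
   0 | 01010001110000000101010 | 0 | 0
   1 | 10100011100000001010100 | 1 | 1
   2 | 01000111000000010101001 | 0 | 1
   3 | 10001110000000101010011 | 1 | 0
   4 | 00011100000001010100110 | 0 | 1
   5 | 00111000000010101001101 | 0 | 0
   6 | 01110000000101010011010 | 0 | 0
   7 | 11100000001010100110100 | 1 | 1
   8 | 11000000010101001101001 | 1 | 1
   9 | 10000000101010011010011 | 1 | 1
  10 | 00000001010100110100111 | 0 | 0
  11 | 00000010101001101001110 | 0 | 0
  12 | 00000101010011010011100 | 0 | 1
  13 | 00001010100110100111001 | 0 | 0
  14 | 00010101001101001110010 | 0 | 1
  15 | 00101010011010011100101 | 0 | 0
  16 | 01010100110100111001010 | 0 | 1
  17 | 10101001101001110010101 | 1 | 1
  18 | 01010011010011100101011 | 0 | 0
  19 | 10100110100111001010110 | 1 | 0
  20 | 01001101001110010101100 | 0 | 1
  21 | 10011010011100101011001 | 1 | 1
  22 | 00110100111001010110011 | 0 | 1
  23 | 01101001110010101100111 | 0 | 0
  24 | 11010011100101011001110 | 1 | 1
  25 | 10100111001010110011101 | 1 | 0
  26 | 01001110010101100111010 | 0 | 1
  27 | 10011100101011001110101 | 1 | 0
  28 | 00111001010110011101010 | 0 | 0
  29 | 01110010101100111010100 | 0 | 0
  30 | 11100101011001110101000 | 1 | 0
  31 | 11001010110011101010000 | 1 | 1
  32 | 10010101100111010100001 | 1 | 0
  33 | 00101011001110101000010 | 0 | 0
  34 | 01010110011101010000100 | 0 | 1
  35 | 10101100111010100001001 | 1 | 0
  36 | 01011001110101000010010 | 0 | 0
  37 | 10110011101010000100100 | 1 | 1
  38 | 01100111010100001001001 | 0 | 1
  39 | 11001110101000010010011 | 1 | 0
  40 | 10011101010000100100110 | 1 | 0
  41 | 00111010100001001001100 | 0 | 0
  42 | 01110101000010010011000 | 0 | 1
  43 | 11101010000100100110001 | 1 | 1
  44 | 11010100001001001100011 | 1 | 0
  45 | 10101000010010011000110 | 1 | 1
  46 | 01010000100100110001101 | 0 | 0
  47 | 10100001001001100011010 | 1 | 1
  48 | 01000010010011000110101 | 0 | 0
  49 | 10000100100110001101010 | 1 | 0
  50 | 00001001001100011010100 | 0 | 0
  51 | 00010010011000110101000 | 0 | 0
  52 | 00100100110001101010000 | 0 | 1
  53 | 01001001100011010100001 | 0 | 0
  54 | 10010011000110101000010 | 1 | 1
  55 | 00100110001101010000101 | 0 | 1
  56 | 01001100011010100001011 | 0 | 1
  57 | 10011000110101000010111 | 1 | 1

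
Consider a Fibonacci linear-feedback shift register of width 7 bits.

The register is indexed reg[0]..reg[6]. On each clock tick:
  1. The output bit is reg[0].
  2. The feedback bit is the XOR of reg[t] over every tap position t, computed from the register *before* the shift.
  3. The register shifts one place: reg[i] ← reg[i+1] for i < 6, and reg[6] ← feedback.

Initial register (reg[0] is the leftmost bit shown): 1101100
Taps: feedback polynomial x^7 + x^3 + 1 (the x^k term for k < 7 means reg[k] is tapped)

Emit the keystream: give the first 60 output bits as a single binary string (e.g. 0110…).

110110000011001101010011100111101101000010101011111010010100

k : reg_k → out_k, fb_k
0: 1101100 → 1, fb=0
1: 1011000 → 1, fb=0
2: 0110000 → 0, fb=0
3: 1100000 → 1, fb=1
4: 1000001 → 1, fb=1
5: 0000011 → 0, fb=0
6: 0000110 → 0, fb=0
7: 0001100 → 0, fb=1
8: 0011001 → 0, fb=1
9: 0110011 → 0, fb=0
10: 1100110 → 1, fb=1
11: 1001101 → 1, fb=0
12: 0011010 → 0, fb=1
13: 0110101 → 0, fb=0
14: 1101010 → 1, fb=0
15: 1010100 → 1, fb=1
16: 0101001 → 0, fb=1
17: 1010011 → 1, fb=1
18: 0100111 → 0, fb=0
19: 1001110 → 1, fb=0
20: 0011100 → 0, fb=1
21: 0111001 → 0, fb=1
22: 1110011 → 1, fb=1
23: 1100111 → 1, fb=1
24: 1001111 → 1, fb=0
25: 0011110 → 0, fb=1
26: 0111101 → 0, fb=1
27: 1111011 → 1, fb=0
28: 1110110 → 1, fb=1
29: 1101101 → 1, fb=0
30: 1011010 → 1, fb=0
31: 0110100 → 0, fb=0
32: 1101000 → 1, fb=0
33: 1010000 → 1, fb=1
34: 0100001 → 0, fb=0
35: 1000010 → 1, fb=1
36: 0000101 → 0, fb=0
37: 0001010 → 0, fb=1
38: 0010101 → 0, fb=0
39: 0101010 → 0, fb=1
40: 1010101 → 1, fb=1
41: 0101011 → 0, fb=1
42: 1010111 → 1, fb=1
43: 0101111 → 0, fb=1
44: 1011111 → 1, fb=0
45: 0111110 → 0, fb=1
46: 1111101 → 1, fb=0
47: 1111010 → 1, fb=0
48: 1110100 → 1, fb=1
49: 1101001 → 1, fb=0
50: 1010010 → 1, fb=1
51: 0100101 → 0, fb=0
52: 1001010 → 1, fb=0
53: 0010100 → 0, fb=0
54: 0101000 → 0, fb=1
55: 1010001 → 1, fb=1
56: 0100011 → 0, fb=0
57: 1000110 → 1, fb=1
58: 0001101 → 0, fb=1
59: 0011011 → 0, fb=1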